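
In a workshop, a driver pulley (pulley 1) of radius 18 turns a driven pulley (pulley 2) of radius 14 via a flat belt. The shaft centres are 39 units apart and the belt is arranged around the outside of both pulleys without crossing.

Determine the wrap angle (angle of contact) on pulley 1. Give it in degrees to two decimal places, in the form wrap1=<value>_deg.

open belt: β = asin((r2−r1)/C) = asin(-4/39) = -5.8868°
wrap1 = π − 2β = 191.7737°
wrap2 = π + 2β = 168.2263°

wrap1=191.77_deg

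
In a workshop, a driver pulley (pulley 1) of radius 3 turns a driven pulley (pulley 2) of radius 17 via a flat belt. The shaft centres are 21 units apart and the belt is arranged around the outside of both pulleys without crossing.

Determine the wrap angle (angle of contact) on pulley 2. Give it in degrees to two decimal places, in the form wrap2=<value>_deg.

open belt: β = asin((r2−r1)/C) = asin(14/21) = 41.8103°
wrap1 = π − 2β = 96.3794°
wrap2 = π + 2β = 263.6206°

wrap2=263.62_deg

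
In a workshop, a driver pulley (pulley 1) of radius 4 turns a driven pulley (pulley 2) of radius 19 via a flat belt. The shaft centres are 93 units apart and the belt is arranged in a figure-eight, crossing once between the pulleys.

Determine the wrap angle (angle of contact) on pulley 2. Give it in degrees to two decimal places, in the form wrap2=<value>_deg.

crossed belt: β = asin((r1+r2)/C) = asin(23/93) = 14.3185°
wrap1 = wrap2 = π + 2β = 208.6370°

wrap2=208.64_deg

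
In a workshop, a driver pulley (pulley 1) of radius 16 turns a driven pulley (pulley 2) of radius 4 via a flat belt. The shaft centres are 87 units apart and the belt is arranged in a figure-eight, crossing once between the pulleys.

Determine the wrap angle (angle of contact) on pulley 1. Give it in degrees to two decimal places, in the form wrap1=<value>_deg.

crossed belt: β = asin((r1+r2)/C) = asin(20/87) = 13.2903°
wrap1 = wrap2 = π + 2β = 206.5806°

wrap1=206.58_deg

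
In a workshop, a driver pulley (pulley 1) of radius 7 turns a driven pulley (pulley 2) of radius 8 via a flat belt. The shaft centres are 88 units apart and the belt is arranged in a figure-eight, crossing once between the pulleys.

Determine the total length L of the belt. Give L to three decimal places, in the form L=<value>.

crossed belt: β = asin((r1+r2)/C) = asin(15/88) = 9.8142°
wrap1 = wrap2 = π + 2β = 199.6285°
tangent length = C·cosβ = 86.7122
L = (r1+r2)·wrap + 2·C·cosβ = 15·3.4842 + 2·86.7122 = 225.6870

L=225.687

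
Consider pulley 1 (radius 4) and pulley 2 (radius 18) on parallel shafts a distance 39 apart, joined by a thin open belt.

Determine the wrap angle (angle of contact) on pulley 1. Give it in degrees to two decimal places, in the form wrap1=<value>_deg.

wrap1=137.93_deg

open belt: β = asin((r2−r1)/C) = asin(14/39) = 21.0372°
wrap1 = π − 2β = 137.9256°
wrap2 = π + 2β = 222.0744°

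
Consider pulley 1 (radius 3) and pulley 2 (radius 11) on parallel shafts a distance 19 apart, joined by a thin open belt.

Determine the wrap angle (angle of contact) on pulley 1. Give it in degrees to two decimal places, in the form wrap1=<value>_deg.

open belt: β = asin((r2−r1)/C) = asin(8/19) = 24.9011°
wrap1 = π − 2β = 130.1979°
wrap2 = π + 2β = 229.8021°

wrap1=130.20_deg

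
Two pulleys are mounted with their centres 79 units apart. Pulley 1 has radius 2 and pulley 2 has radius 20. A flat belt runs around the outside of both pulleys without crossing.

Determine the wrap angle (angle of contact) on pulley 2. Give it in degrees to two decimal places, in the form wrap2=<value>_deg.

wrap2=206.34_deg

open belt: β = asin((r2−r1)/C) = asin(18/79) = 13.1704°
wrap1 = π − 2β = 153.6592°
wrap2 = π + 2β = 206.3408°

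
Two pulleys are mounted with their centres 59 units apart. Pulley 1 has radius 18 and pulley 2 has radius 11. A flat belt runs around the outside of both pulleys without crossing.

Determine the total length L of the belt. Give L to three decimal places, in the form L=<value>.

L=209.938

open belt: β = asin((r2−r1)/C) = asin(-7/59) = -6.8139°
wrap1 = π − 2β = 193.6277°
wrap2 = π + 2β = 166.3723°
tangent length = C·cosβ = 58.5833
L = r1·wrap1 + r2·wrap2 + 2·C·cosβ = 18·3.3794 + 11·2.9037 + 2·58.5833 = 209.9377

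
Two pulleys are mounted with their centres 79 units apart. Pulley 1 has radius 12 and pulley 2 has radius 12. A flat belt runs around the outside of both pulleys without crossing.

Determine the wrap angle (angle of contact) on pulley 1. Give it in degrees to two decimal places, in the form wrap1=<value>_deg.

wrap1=180.00_deg

open belt: β = asin((r2−r1)/C) = asin(0/79) = 0.0000°
wrap1 = π − 2β = 180.0000°
wrap2 = π + 2β = 180.0000°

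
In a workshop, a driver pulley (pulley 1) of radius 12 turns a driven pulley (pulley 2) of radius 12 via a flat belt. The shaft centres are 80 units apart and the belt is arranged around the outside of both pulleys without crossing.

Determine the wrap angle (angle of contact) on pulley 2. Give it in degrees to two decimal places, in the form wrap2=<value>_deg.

wrap2=180.00_deg

open belt: β = asin((r2−r1)/C) = asin(0/80) = 0.0000°
wrap1 = π − 2β = 180.0000°
wrap2 = π + 2β = 180.0000°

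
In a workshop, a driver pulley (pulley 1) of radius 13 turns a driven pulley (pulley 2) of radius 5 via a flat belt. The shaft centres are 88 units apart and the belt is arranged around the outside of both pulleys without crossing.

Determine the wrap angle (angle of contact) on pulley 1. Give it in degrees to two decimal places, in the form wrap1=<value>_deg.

wrap1=190.43_deg

open belt: β = asin((r2−r1)/C) = asin(-8/88) = -5.2159°
wrap1 = π − 2β = 190.4318°
wrap2 = π + 2β = 169.5682°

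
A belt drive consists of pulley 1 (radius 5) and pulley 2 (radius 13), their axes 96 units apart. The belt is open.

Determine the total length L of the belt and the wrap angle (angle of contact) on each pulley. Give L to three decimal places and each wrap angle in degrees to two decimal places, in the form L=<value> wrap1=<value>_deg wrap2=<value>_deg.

L=249.216 wrap1=170.44_deg wrap2=189.56_deg

open belt: β = asin((r2−r1)/C) = asin(8/96) = 4.7802°
wrap1 = π − 2β = 170.4396°
wrap2 = π + 2β = 189.5604°
tangent length = C·cosβ = 95.6661
L = r1·wrap1 + r2·wrap2 + 2·C·cosβ = 5·2.9747 + 13·3.3085 + 2·95.6661 = 249.2157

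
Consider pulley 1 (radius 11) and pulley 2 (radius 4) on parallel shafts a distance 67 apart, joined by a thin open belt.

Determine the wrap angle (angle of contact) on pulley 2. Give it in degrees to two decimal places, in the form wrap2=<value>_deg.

wrap2=168.01_deg

open belt: β = asin((r2−r1)/C) = asin(-7/67) = -5.9971°
wrap1 = π − 2β = 191.9941°
wrap2 = π + 2β = 168.0059°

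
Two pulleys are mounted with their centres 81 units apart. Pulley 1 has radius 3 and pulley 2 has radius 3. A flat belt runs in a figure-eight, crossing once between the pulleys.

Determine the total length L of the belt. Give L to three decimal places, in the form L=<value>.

L=181.294

crossed belt: β = asin((r1+r2)/C) = asin(6/81) = 4.2480°
wrap1 = wrap2 = π + 2β = 188.4960°
tangent length = C·cosβ = 80.7775
L = (r1+r2)·wrap + 2·C·cosβ = 6·3.2899 + 2·80.7775 = 181.2942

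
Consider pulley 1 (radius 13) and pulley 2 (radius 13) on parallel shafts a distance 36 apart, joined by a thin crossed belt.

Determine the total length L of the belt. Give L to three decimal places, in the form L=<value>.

crossed belt: β = asin((r1+r2)/C) = asin(26/36) = 46.2383°
wrap1 = wrap2 = π + 2β = 272.4765°
tangent length = C·cosβ = 24.8998
L = (r1+r2)·wrap + 2·C·cosβ = 26·4.7556 + 2·24.8998 = 173.4455

L=173.446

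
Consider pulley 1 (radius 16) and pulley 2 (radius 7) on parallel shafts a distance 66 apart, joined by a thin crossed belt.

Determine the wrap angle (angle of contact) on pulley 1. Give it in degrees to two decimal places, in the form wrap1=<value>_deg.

wrap1=220.79_deg

crossed belt: β = asin((r1+r2)/C) = asin(23/66) = 20.3947°
wrap1 = wrap2 = π + 2β = 220.7893°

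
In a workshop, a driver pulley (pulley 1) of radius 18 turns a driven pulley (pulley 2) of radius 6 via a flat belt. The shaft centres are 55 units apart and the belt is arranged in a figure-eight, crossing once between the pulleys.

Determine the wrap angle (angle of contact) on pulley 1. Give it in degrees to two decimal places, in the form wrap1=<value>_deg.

wrap1=231.74_deg

crossed belt: β = asin((r1+r2)/C) = asin(24/55) = 25.8721°
wrap1 = wrap2 = π + 2β = 231.7442°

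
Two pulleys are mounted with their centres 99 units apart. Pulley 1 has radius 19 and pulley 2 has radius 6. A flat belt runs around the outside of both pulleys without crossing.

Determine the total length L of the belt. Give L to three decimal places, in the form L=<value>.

open belt: β = asin((r2−r1)/C) = asin(-13/99) = -7.5455°
wrap1 = π − 2β = 195.0910°
wrap2 = π + 2β = 164.9090°
tangent length = C·cosβ = 98.1428
L = r1·wrap1 + r2·wrap2 + 2·C·cosβ = 19·3.4050 + 6·2.8782 + 2·98.1428 = 278.2494

L=278.249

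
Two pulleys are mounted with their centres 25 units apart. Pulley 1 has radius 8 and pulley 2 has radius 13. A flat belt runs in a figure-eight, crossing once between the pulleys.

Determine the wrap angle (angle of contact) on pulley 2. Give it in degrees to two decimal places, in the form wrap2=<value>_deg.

wrap2=294.28_deg

crossed belt: β = asin((r1+r2)/C) = asin(21/25) = 57.1401°
wrap1 = wrap2 = π + 2β = 294.2802°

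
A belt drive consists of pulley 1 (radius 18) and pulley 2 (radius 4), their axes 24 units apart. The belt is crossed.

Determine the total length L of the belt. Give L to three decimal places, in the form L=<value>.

L=139.323

crossed belt: β = asin((r1+r2)/C) = asin(22/24) = 66.4435°
wrap1 = wrap2 = π + 2β = 312.8871°
tangent length = C·cosβ = 9.5917
L = (r1+r2)·wrap + 2·C·cosβ = 22·5.4609 + 2·9.5917 = 139.3233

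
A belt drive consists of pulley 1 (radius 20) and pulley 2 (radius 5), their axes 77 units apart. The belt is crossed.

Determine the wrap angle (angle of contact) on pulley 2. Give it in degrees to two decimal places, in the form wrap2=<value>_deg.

wrap2=217.89_deg

crossed belt: β = asin((r1+r2)/C) = asin(25/77) = 18.9459°
wrap1 = wrap2 = π + 2β = 217.8918°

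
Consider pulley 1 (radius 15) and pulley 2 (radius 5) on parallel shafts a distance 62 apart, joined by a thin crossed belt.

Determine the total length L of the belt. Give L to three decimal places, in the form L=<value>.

L=193.341

crossed belt: β = asin((r1+r2)/C) = asin(20/62) = 18.8191°
wrap1 = wrap2 = π + 2β = 217.6381°
tangent length = C·cosβ = 58.6856
L = (r1+r2)·wrap + 2·C·cosβ = 20·3.7985 + 2·58.6856 = 193.3412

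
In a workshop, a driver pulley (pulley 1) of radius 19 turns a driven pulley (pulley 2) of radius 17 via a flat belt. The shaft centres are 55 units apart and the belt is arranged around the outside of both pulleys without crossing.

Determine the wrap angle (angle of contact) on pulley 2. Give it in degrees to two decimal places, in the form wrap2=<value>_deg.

wrap2=175.83_deg

open belt: β = asin((r2−r1)/C) = asin(-2/55) = -2.0839°
wrap1 = π − 2β = 184.1679°
wrap2 = π + 2β = 175.8321°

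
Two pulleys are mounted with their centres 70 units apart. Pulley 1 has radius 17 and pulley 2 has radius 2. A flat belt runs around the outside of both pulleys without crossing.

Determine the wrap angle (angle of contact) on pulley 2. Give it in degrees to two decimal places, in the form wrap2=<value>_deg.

open belt: β = asin((r2−r1)/C) = asin(-15/70) = -12.3736°
wrap1 = π − 2β = 204.7473°
wrap2 = π + 2β = 155.2527°

wrap2=155.25_deg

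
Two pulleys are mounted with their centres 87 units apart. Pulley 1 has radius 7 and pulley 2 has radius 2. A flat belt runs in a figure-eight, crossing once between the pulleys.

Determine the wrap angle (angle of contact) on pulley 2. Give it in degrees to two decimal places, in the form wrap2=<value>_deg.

crossed belt: β = asin((r1+r2)/C) = asin(9/87) = 5.9378°
wrap1 = wrap2 = π + 2β = 191.8755°

wrap2=191.88_deg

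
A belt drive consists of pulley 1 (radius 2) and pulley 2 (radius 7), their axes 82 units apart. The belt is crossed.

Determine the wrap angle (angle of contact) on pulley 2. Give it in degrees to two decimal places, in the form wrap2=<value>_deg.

wrap2=192.60_deg

crossed belt: β = asin((r1+r2)/C) = asin(9/82) = 6.3013°
wrap1 = wrap2 = π + 2β = 192.6025°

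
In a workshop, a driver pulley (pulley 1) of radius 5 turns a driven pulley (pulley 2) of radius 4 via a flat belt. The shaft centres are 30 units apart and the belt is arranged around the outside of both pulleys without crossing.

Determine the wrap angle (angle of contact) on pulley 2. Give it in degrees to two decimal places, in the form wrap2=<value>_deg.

open belt: β = asin((r2−r1)/C) = asin(-1/30) = -1.9102°
wrap1 = π − 2β = 183.8204°
wrap2 = π + 2β = 176.1796°

wrap2=176.18_deg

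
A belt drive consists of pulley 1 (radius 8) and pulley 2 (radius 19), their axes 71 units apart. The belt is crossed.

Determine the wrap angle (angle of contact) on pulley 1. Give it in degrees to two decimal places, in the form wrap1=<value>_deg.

crossed belt: β = asin((r1+r2)/C) = asin(27/71) = 22.3511°
wrap1 = wrap2 = π + 2β = 224.7023°

wrap1=224.70_deg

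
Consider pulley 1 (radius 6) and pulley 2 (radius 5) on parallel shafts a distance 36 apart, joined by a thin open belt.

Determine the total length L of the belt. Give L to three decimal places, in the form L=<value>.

L=106.585

open belt: β = asin((r2−r1)/C) = asin(-1/36) = -1.5918°
wrap1 = π − 2β = 183.1835°
wrap2 = π + 2β = 176.8165°
tangent length = C·cosβ = 35.9861
L = r1·wrap1 + r2·wrap2 + 2·C·cosβ = 6·3.1972 + 5·3.0860 + 2·35.9861 = 106.5853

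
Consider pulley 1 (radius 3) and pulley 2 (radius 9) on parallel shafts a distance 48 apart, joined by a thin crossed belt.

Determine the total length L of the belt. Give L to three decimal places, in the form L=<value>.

crossed belt: β = asin((r1+r2)/C) = asin(12/48) = 14.4775°
wrap1 = wrap2 = π + 2β = 208.9550°
tangent length = C·cosβ = 46.4758
L = (r1+r2)·wrap + 2·C·cosβ = 12·3.6470 + 2·46.4758 = 136.7150

L=136.715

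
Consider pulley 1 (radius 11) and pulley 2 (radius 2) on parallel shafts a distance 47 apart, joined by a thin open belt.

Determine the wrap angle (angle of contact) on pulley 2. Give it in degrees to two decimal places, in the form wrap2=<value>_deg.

open belt: β = asin((r2−r1)/C) = asin(-9/47) = -11.0397°
wrap1 = π − 2β = 202.0794°
wrap2 = π + 2β = 157.9206°

wrap2=157.92_deg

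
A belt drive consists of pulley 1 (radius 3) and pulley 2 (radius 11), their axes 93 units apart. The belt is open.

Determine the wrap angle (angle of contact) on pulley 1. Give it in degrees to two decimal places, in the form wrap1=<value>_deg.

open belt: β = asin((r2−r1)/C) = asin(8/93) = 4.9348°
wrap1 = π − 2β = 170.1305°
wrap2 = π + 2β = 189.8695°

wrap1=170.13_deg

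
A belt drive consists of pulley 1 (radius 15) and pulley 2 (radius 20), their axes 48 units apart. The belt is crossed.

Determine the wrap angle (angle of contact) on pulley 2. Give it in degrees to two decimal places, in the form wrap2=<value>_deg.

crossed belt: β = asin((r1+r2)/C) = asin(35/48) = 46.8166°
wrap1 = wrap2 = π + 2β = 273.6332°

wrap2=273.63_deg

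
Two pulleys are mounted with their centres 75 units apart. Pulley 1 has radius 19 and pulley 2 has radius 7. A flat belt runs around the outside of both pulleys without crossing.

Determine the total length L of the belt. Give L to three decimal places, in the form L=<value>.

open belt: β = asin((r2−r1)/C) = asin(-12/75) = -9.2069°
wrap1 = π − 2β = 198.4138°
wrap2 = π + 2β = 161.5862°
tangent length = C·cosβ = 74.0338
L = r1·wrap1 + r2·wrap2 + 2·C·cosβ = 19·3.4630 + 7·2.8202 + 2·74.0338 = 233.6055

L=233.606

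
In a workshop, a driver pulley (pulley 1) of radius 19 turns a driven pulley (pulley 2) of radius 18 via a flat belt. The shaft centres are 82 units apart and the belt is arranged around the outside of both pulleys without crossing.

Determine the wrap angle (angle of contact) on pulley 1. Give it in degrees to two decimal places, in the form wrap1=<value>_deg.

open belt: β = asin((r2−r1)/C) = asin(-1/82) = -0.6987°
wrap1 = π − 2β = 181.3975°
wrap2 = π + 2β = 178.6025°

wrap1=181.40_deg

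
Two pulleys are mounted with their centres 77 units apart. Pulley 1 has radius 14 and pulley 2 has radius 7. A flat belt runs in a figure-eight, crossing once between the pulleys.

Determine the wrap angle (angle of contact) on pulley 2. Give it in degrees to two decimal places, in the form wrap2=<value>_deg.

crossed belt: β = asin((r1+r2)/C) = asin(21/77) = 15.8266°
wrap1 = wrap2 = π + 2β = 211.6532°

wrap2=211.65_deg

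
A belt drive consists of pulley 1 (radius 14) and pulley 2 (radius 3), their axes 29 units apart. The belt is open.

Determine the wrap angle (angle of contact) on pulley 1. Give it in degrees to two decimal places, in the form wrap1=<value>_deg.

wrap1=224.58_deg

open belt: β = asin((r2−r1)/C) = asin(-11/29) = -22.2910°
wrap1 = π − 2β = 224.5819°
wrap2 = π + 2β = 135.4181°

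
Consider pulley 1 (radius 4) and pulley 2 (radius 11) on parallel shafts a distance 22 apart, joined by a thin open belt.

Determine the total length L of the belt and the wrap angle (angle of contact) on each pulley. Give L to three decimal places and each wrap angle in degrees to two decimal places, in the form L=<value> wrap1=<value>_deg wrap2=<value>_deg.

L=93.371 wrap1=142.89_deg wrap2=217.11_deg

open belt: β = asin((r2−r1)/C) = asin(7/22) = 18.5530°
wrap1 = π − 2β = 142.8940°
wrap2 = π + 2β = 217.1060°
tangent length = C·cosβ = 20.8567
L = r1·wrap1 + r2·wrap2 + 2·C·cosβ = 4·2.4940 + 11·3.7892 + 2·20.8567 = 93.3706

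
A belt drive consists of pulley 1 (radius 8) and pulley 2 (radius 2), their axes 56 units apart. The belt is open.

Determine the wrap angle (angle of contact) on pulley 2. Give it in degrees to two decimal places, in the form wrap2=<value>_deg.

wrap2=167.70_deg

open belt: β = asin((r2−r1)/C) = asin(-6/56) = -6.1506°
wrap1 = π − 2β = 192.3013°
wrap2 = π + 2β = 167.6987°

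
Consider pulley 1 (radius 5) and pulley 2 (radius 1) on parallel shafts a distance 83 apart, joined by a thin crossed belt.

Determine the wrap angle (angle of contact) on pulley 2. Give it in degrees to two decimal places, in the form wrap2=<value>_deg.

crossed belt: β = asin((r1+r2)/C) = asin(6/83) = 4.1455°
wrap1 = wrap2 = π + 2β = 188.2910°

wrap2=188.29_deg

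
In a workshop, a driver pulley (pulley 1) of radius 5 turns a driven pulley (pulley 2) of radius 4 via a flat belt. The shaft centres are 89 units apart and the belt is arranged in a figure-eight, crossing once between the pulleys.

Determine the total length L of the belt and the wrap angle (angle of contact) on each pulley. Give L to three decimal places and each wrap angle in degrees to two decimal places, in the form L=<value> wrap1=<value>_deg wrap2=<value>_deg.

crossed belt: β = asin((r1+r2)/C) = asin(9/89) = 5.8039°
wrap1 = wrap2 = π + 2β = 191.6078°
tangent length = C·cosβ = 88.5438
L = (r1+r2)·wrap + 2·C·cosβ = 9·3.3442 + 2·88.5438 = 207.1852

L=207.185 wrap1=191.61_deg wrap2=191.61_deg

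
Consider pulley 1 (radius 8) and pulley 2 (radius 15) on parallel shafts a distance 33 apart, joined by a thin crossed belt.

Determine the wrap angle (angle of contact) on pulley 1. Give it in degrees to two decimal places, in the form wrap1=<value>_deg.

wrap1=268.37_deg

crossed belt: β = asin((r1+r2)/C) = asin(23/33) = 44.1844°
wrap1 = wrap2 = π + 2β = 268.3688°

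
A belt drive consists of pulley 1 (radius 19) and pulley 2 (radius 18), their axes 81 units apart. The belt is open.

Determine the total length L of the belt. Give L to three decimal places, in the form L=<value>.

open belt: β = asin((r2−r1)/C) = asin(-1/81) = -0.7074°
wrap1 = π − 2β = 181.4147°
wrap2 = π + 2β = 178.5853°
tangent length = C·cosβ = 80.9938
L = r1·wrap1 + r2·wrap2 + 2·C·cosβ = 19·3.1663 + 18·3.1169 + 2·80.9938 = 278.2513

L=278.251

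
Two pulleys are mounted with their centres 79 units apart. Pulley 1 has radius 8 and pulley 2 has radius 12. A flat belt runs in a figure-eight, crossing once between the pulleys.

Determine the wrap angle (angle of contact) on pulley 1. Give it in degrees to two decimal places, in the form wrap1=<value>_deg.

crossed belt: β = asin((r1+r2)/C) = asin(20/79) = 14.6649°
wrap1 = wrap2 = π + 2β = 209.3297°

wrap1=209.33_deg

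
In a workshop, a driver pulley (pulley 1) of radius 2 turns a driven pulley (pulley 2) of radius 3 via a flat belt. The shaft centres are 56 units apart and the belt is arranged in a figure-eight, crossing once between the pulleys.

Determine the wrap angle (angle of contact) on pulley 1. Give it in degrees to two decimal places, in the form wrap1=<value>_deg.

wrap1=190.25_deg

crossed belt: β = asin((r1+r2)/C) = asin(5/56) = 5.1225°
wrap1 = wrap2 = π + 2β = 190.2450°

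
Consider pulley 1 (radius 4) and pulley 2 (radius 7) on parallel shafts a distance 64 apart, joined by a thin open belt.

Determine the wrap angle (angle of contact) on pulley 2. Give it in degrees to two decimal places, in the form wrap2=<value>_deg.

open belt: β = asin((r2−r1)/C) = asin(3/64) = 2.6867°
wrap1 = π − 2β = 174.6266°
wrap2 = π + 2β = 185.3734°

wrap2=185.37_deg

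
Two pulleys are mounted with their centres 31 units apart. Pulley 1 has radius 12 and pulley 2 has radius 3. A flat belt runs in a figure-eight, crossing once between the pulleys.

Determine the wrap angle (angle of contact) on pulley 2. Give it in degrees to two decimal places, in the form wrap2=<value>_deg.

crossed belt: β = asin((r1+r2)/C) = asin(15/31) = 28.9385°
wrap1 = wrap2 = π + 2β = 237.8771°

wrap2=237.88_deg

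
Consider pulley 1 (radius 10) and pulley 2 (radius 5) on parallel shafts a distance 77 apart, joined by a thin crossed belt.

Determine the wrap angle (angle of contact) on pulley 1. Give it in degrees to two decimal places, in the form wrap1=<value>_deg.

crossed belt: β = asin((r1+r2)/C) = asin(15/77) = 11.2333°
wrap1 = wrap2 = π + 2β = 202.4667°

wrap1=202.47_deg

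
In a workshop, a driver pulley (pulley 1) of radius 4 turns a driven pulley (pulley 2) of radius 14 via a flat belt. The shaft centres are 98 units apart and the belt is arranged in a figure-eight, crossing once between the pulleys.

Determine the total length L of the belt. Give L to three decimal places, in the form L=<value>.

L=255.864

crossed belt: β = asin((r1+r2)/C) = asin(18/98) = 10.5838°
wrap1 = wrap2 = π + 2β = 201.1676°
tangent length = C·cosβ = 96.3328
L = (r1+r2)·wrap + 2·C·cosβ = 18·3.5110 + 2·96.3328 = 255.8642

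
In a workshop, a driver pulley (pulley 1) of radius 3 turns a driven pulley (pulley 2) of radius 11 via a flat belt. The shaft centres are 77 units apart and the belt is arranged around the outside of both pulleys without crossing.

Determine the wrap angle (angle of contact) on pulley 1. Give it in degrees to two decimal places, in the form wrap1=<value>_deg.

wrap1=168.07_deg

open belt: β = asin((r2−r1)/C) = asin(8/77) = 5.9636°
wrap1 = π − 2β = 168.0729°
wrap2 = π + 2β = 191.9271°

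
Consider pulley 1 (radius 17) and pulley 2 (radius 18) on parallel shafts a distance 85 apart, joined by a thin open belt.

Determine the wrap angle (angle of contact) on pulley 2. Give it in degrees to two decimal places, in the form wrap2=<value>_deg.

open belt: β = asin((r2−r1)/C) = asin(1/85) = 0.6741°
wrap1 = π − 2β = 178.6518°
wrap2 = π + 2β = 181.3482°

wrap2=181.35_deg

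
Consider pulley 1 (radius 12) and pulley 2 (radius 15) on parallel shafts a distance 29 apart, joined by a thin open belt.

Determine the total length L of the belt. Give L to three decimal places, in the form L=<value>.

open belt: β = asin((r2−r1)/C) = asin(3/29) = 5.9378°
wrap1 = π − 2β = 168.1245°
wrap2 = π + 2β = 191.8755°
tangent length = C·cosβ = 28.8444
L = r1·wrap1 + r2·wrap2 + 2·C·cosβ = 12·2.9343 + 15·3.3489 + 2·28.8444 = 143.1336

L=143.134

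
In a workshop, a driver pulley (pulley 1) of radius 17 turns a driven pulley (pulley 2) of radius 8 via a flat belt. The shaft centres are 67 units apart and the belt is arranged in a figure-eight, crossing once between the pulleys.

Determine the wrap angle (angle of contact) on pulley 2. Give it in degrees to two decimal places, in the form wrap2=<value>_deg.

crossed belt: β = asin((r1+r2)/C) = asin(25/67) = 21.9090°
wrap1 = wrap2 = π + 2β = 223.8181°

wrap2=223.82_deg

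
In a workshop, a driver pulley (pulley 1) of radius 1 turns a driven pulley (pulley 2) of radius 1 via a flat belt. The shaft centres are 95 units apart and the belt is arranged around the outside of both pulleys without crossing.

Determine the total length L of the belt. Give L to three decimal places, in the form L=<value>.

L=196.283

open belt: β = asin((r2−r1)/C) = asin(0/95) = 0.0000°
wrap1 = π − 2β = 180.0000°
wrap2 = π + 2β = 180.0000°
tangent length = C·cosβ = 95.0000
L = r1·wrap1 + r2·wrap2 + 2·C·cosβ = 1·3.1416 + 1·3.1416 + 2·95.0000 = 196.2832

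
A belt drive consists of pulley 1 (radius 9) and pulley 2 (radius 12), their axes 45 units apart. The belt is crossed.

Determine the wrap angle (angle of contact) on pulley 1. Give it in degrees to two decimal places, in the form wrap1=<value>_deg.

crossed belt: β = asin((r1+r2)/C) = asin(21/45) = 27.8181°
wrap1 = wrap2 = π + 2β = 235.6363°

wrap1=235.64_deg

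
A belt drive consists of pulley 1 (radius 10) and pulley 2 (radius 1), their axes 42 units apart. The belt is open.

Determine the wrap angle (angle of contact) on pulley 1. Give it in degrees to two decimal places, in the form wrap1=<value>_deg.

wrap1=204.75_deg

open belt: β = asin((r2−r1)/C) = asin(-9/42) = -12.3736°
wrap1 = π − 2β = 204.7473°
wrap2 = π + 2β = 155.2527°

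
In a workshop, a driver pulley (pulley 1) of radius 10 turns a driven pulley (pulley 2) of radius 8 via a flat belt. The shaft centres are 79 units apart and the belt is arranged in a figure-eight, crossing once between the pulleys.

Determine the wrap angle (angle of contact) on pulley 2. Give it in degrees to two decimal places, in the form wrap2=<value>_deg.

wrap2=206.34_deg

crossed belt: β = asin((r1+r2)/C) = asin(18/79) = 13.1704°
wrap1 = wrap2 = π + 2β = 206.3408°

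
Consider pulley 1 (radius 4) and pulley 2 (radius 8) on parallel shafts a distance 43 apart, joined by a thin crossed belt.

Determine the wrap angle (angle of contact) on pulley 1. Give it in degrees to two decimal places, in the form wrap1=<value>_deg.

crossed belt: β = asin((r1+r2)/C) = asin(12/43) = 16.2047°
wrap1 = wrap2 = π + 2β = 212.4094°

wrap1=212.41_deg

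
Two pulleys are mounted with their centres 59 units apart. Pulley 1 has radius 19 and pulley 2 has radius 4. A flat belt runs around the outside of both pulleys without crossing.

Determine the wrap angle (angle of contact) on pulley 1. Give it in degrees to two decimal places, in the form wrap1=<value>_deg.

wrap1=209.46_deg

open belt: β = asin((r2−r1)/C) = asin(-15/59) = -14.7284°
wrap1 = π − 2β = 209.4568°
wrap2 = π + 2β = 150.5432°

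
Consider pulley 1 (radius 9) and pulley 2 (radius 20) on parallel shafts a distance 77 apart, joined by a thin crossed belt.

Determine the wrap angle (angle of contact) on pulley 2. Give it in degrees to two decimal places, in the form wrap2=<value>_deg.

wrap2=224.25_deg

crossed belt: β = asin((r1+r2)/C) = asin(29/77) = 22.1247°
wrap1 = wrap2 = π + 2β = 224.2494°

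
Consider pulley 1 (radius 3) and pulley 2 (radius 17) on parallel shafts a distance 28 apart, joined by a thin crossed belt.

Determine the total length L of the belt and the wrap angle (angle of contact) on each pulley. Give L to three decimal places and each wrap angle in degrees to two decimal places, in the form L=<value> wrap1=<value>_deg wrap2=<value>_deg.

L=133.848 wrap1=271.17_deg wrap2=271.17_deg

crossed belt: β = asin((r1+r2)/C) = asin(20/28) = 45.5847°
wrap1 = wrap2 = π + 2β = 271.1694°
tangent length = C·cosβ = 19.5959
L = (r1+r2)·wrap + 2·C·cosβ = 20·4.7328 + 2·19.5959 = 133.8478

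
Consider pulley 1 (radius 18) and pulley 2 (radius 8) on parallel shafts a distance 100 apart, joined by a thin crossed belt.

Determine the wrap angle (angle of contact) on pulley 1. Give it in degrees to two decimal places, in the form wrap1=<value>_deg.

wrap1=210.14_deg

crossed belt: β = asin((r1+r2)/C) = asin(26/100) = 15.0701°
wrap1 = wrap2 = π + 2β = 210.1401°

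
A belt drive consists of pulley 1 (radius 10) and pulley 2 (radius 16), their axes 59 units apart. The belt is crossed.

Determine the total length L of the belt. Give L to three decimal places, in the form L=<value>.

crossed belt: β = asin((r1+r2)/C) = asin(26/59) = 26.1471°
wrap1 = wrap2 = π + 2β = 232.2943°
tangent length = C·cosβ = 52.9623
L = (r1+r2)·wrap + 2·C·cosβ = 26·4.0543 + 2·52.9623 = 211.3363

L=211.336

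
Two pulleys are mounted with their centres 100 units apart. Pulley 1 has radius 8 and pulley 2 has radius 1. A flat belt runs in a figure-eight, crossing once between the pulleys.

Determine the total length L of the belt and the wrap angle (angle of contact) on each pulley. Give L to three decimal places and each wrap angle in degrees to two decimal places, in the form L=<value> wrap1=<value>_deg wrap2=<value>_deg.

crossed belt: β = asin((r1+r2)/C) = asin(9/100) = 5.1636°
wrap1 = wrap2 = π + 2β = 190.3272°
tangent length = C·cosβ = 99.5942
L = (r1+r2)·wrap + 2·C·cosβ = 9·3.3218 + 2·99.5942 = 229.0849

L=229.085 wrap1=190.33_deg wrap2=190.33_deg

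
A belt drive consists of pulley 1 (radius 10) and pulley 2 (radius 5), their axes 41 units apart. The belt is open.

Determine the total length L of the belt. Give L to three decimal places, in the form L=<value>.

L=129.734

open belt: β = asin((r2−r1)/C) = asin(-5/41) = -7.0047°
wrap1 = π − 2β = 194.0095°
wrap2 = π + 2β = 165.9905°
tangent length = C·cosβ = 40.6940
L = r1·wrap1 + r2·wrap2 + 2·C·cosβ = 10·3.3861 + 5·2.8971 + 2·40.6940 = 129.7344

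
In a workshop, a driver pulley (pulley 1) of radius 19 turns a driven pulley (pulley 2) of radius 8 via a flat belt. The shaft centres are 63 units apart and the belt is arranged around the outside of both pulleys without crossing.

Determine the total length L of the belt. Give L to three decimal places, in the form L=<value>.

open belt: β = asin((r2−r1)/C) = asin(-11/63) = -10.0556°
wrap1 = π − 2β = 200.1111°
wrap2 = π + 2β = 159.8889°
tangent length = C·cosβ = 62.0322
L = r1·wrap1 + r2·wrap2 + 2·C·cosβ = 19·3.4926 + 8·2.7906 + 2·62.0322 = 212.7486

L=212.749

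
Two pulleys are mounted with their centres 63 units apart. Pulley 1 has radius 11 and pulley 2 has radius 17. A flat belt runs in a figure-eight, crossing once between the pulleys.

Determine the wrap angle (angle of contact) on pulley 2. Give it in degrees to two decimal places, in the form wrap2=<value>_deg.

crossed belt: β = asin((r1+r2)/C) = asin(28/63) = 26.3878°
wrap1 = wrap2 = π + 2β = 232.7756°

wrap2=232.78_deg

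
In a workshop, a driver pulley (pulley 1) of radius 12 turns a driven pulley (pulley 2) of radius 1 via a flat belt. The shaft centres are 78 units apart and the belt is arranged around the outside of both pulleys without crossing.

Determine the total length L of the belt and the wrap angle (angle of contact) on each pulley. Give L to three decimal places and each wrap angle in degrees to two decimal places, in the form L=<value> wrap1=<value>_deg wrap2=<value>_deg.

L=198.395 wrap1=196.21_deg wrap2=163.79_deg

open belt: β = asin((r2−r1)/C) = asin(-11/78) = -8.1072°
wrap1 = π − 2β = 196.2144°
wrap2 = π + 2β = 163.7856°
tangent length = C·cosβ = 77.2205
L = r1·wrap1 + r2·wrap2 + 2·C·cosβ = 12·3.4246 + 1·2.8586 + 2·77.2205 = 198.3946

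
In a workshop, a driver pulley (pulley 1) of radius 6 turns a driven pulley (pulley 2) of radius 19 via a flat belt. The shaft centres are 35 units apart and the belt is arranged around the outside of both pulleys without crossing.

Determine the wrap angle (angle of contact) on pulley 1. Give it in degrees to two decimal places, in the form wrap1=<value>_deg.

wrap1=136.39_deg

open belt: β = asin((r2−r1)/C) = asin(13/35) = 21.8037°
wrap1 = π − 2β = 136.3925°
wrap2 = π + 2β = 223.6075°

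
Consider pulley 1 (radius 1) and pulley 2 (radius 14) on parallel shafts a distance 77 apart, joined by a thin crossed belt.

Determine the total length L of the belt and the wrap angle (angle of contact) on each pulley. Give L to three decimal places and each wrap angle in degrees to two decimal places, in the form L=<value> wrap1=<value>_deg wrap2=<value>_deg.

crossed belt: β = asin((r1+r2)/C) = asin(15/77) = 11.2333°
wrap1 = wrap2 = π + 2β = 202.4667°
tangent length = C·cosβ = 75.5248
L = (r1+r2)·wrap + 2·C·cosβ = 15·3.5337 + 2·75.5248 = 204.0553

L=204.055 wrap1=202.47_deg wrap2=202.47_deg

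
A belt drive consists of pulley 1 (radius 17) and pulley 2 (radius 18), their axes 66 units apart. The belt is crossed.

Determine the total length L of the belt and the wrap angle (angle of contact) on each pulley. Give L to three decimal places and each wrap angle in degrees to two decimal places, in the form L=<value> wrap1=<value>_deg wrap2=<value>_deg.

crossed belt: β = asin((r1+r2)/C) = asin(35/66) = 32.0259°
wrap1 = wrap2 = π + 2β = 244.0519°
tangent length = C·cosβ = 55.9553
L = (r1+r2)·wrap + 2·C·cosβ = 35·4.2595 + 2·55.9553 = 260.9935

L=260.993 wrap1=244.05_deg wrap2=244.05_deg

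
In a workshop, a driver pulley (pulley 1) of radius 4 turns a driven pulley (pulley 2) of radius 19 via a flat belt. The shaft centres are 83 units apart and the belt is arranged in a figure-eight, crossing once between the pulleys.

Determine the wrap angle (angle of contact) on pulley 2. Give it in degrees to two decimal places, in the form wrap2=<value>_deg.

crossed belt: β = asin((r1+r2)/C) = asin(23/83) = 16.0877°
wrap1 = wrap2 = π + 2β = 212.1754°

wrap2=212.18_deg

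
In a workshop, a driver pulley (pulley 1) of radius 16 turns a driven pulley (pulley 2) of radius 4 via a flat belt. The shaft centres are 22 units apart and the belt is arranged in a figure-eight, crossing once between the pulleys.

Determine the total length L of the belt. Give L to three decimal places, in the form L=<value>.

L=126.806

crossed belt: β = asin((r1+r2)/C) = asin(20/22) = 65.3800°
wrap1 = wrap2 = π + 2β = 310.7600°
tangent length = C·cosβ = 9.1652
L = (r1+r2)·wrap + 2·C·cosβ = 20·5.4238 + 2·9.1652 = 126.8060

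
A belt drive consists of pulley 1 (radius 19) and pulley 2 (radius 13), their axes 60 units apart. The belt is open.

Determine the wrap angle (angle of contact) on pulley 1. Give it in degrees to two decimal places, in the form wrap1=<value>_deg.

open belt: β = asin((r2−r1)/C) = asin(-6/60) = -5.7392°
wrap1 = π − 2β = 191.4783°
wrap2 = π + 2β = 168.5217°

wrap1=191.48_deg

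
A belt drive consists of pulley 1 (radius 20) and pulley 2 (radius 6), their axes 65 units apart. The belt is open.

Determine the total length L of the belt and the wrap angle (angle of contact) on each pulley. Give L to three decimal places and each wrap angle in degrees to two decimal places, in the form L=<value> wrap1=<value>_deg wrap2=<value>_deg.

L=214.709 wrap1=204.88_deg wrap2=155.12_deg

open belt: β = asin((r2−r1)/C) = asin(-14/65) = -12.4381°
wrap1 = π − 2β = 204.8762°
wrap2 = π + 2β = 155.1238°
tangent length = C·cosβ = 63.4744
L = r1·wrap1 + r2·wrap2 + 2·C·cosβ = 20·3.5758 + 6·2.7074 + 2·63.4744 = 214.7086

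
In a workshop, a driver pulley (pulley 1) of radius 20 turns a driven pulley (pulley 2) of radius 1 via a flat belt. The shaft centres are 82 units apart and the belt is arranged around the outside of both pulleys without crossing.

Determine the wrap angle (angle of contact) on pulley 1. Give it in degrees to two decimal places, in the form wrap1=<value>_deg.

open belt: β = asin((r2−r1)/C) = asin(-19/82) = -13.3976°
wrap1 = π − 2β = 206.7952°
wrap2 = π + 2β = 153.2048°

wrap1=206.80_deg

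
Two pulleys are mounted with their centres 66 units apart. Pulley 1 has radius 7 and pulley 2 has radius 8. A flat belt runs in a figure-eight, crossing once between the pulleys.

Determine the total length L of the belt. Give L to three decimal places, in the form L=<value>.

crossed belt: β = asin((r1+r2)/C) = asin(15/66) = 13.1366°
wrap1 = wrap2 = π + 2β = 206.2731°
tangent length = C·cosβ = 64.2729
L = (r1+r2)·wrap + 2·C·cosβ = 15·3.6001 + 2·64.2729 = 182.5479

L=182.548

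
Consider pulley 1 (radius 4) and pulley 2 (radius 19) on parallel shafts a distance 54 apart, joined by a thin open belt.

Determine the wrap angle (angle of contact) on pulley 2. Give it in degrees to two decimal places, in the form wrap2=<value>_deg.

wrap2=212.26_deg

open belt: β = asin((r2−r1)/C) = asin(15/54) = 16.1276°
wrap1 = π − 2β = 147.7448°
wrap2 = π + 2β = 212.2552°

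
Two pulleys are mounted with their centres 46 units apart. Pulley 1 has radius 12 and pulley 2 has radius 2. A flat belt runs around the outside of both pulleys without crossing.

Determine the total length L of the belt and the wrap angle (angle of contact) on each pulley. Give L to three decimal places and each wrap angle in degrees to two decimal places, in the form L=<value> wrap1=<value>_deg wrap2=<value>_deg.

L=138.165 wrap1=205.11_deg wrap2=154.89_deg

open belt: β = asin((r2−r1)/C) = asin(-10/46) = -12.5559°
wrap1 = π − 2β = 205.1117°
wrap2 = π + 2β = 154.8883°
tangent length = C·cosβ = 44.8999
L = r1·wrap1 + r2·wrap2 + 2·C·cosβ = 12·3.5799 + 2·2.7033 + 2·44.8999 = 138.1649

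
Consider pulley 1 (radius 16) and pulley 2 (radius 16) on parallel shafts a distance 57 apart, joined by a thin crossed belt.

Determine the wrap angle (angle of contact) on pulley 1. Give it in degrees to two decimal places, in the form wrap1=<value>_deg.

wrap1=248.31_deg

crossed belt: β = asin((r1+r2)/C) = asin(32/57) = 34.1529°
wrap1 = wrap2 = π + 2β = 248.3058°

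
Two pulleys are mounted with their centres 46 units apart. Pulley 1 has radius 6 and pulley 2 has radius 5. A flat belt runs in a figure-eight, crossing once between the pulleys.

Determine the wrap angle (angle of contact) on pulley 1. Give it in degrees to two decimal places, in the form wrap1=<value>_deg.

wrap1=207.67_deg

crossed belt: β = asin((r1+r2)/C) = asin(11/46) = 13.8352°
wrap1 = wrap2 = π + 2β = 207.6704°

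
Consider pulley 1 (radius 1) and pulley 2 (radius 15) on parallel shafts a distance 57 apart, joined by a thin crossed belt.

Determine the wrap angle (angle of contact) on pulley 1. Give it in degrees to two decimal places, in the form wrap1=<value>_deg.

crossed belt: β = asin((r1+r2)/C) = asin(16/57) = 16.3021°
wrap1 = wrap2 = π + 2β = 212.6042°

wrap1=212.60_deg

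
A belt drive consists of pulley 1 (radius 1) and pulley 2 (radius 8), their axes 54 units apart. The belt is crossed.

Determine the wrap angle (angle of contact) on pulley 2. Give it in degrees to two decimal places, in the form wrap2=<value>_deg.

crossed belt: β = asin((r1+r2)/C) = asin(9/54) = 9.5941°
wrap1 = wrap2 = π + 2β = 199.1881°

wrap2=199.19_deg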